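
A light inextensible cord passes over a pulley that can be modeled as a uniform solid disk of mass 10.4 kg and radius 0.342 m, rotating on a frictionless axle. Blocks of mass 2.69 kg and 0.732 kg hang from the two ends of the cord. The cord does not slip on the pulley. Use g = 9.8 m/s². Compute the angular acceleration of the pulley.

I = ½MR² = (1/2)(10.4)(0.342)² = 0.6082 kg·m².
Heavier block: m₁g − T₁ = m₁a. Lighter block: T₂ − m₂g = m₂a.
Pulley: (T₁ − T₂)R = Iα = I(a/R), so T₁ − T₂ = (I/R²)a = (1/2)M_p a = 5.200·a.
Adding the three: (m₁ − m₂)g = (m₁ + m₂ + 5.200)a, so a = (2.69 − 0.732)(9.8)/(2.69 + 0.732 + 5.200) = 2.226 m/s².
α = a/R = 2.226/0.342 = 6.507 rad/s².

α ≈ 6.51 rad/s²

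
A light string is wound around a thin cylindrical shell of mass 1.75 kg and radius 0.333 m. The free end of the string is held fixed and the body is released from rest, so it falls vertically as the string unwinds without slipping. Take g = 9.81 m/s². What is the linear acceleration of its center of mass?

Translation: Mg − T = Ma. Rotation about the center: TR = Iα with I = MR².
With a = αR: T = (I/R²)a = M a, so Mg = (1 + 1.000)Ma.
a = g/(1 + 1.000) = 9.81/2.000 = 4.905 m/s².

a ≈ 4.91 m/s²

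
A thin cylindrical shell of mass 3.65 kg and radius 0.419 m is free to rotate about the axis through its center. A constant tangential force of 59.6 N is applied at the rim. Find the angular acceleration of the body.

α ≈ 39.0 rad/s²

I = MR² = (3.65)(0.419)² = 0.6408 kg·m².
τ = F R = (59.6)(0.419) = 24.97 N·m.
Newton's second law for rotation, τ = Iα, gives α = τ/I = 24.97/0.6408 = 38.97 rad/s².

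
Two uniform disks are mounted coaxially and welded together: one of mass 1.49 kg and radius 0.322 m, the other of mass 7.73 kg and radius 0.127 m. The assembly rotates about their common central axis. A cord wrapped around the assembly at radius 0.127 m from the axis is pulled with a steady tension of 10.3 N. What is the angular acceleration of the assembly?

α ≈ 9.37 rad/s²

I = ½M₁R₁² + ½M₂R₂² = ½(1.49)(0.322)² + ½(7.73)(0.127)² = 0.1396 kg·m².
τ = F r = (10.3)(0.127) = 1.308 N·m.
α = τ/I = 1.308/0.1396 = 9.371 rad/s².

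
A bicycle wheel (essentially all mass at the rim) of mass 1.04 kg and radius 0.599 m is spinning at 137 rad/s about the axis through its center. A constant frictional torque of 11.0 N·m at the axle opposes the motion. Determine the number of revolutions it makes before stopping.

I = MR² = (1.04)(0.599)² = 0.3732 kg·m².
The net torque has magnitude 11.0 N·m, opposing ω.
|α| = τ/I = 11.00/0.3732 = 29.48 rad/s² (deceleration).
ω² = ω₀² − 2|α|θ with ω = 0 ⇒ θ = ω₀²/(2|α|) = 318.4 rad = 50.67 rev.

≈ 50.7 revolutions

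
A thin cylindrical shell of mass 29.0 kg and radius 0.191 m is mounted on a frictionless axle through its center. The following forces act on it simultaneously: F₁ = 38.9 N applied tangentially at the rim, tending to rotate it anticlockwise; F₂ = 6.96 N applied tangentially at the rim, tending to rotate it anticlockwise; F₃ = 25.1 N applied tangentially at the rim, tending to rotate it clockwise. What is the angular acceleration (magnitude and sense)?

α ≈ 3.75 rad/s², anticlockwise

I = MR² = (29.0)(0.191)² = 1.058 kg·m².
Taking anticlockwise as positive: τ₁ = +(38.9)(0.191) = +7.430 N·m; τ₂ = +(6.96)(0.191) = +1.329 N·m; τ₃ = −(25.1)(0.191) = −4.794 N·m.
Net torque τ = 3.965 N·m.
α = τ/I = 3.965/1.058 = 3.748 rad/s².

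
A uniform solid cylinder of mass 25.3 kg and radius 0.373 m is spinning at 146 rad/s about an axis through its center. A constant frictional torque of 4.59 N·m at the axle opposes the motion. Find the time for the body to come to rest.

I = ½MR² = (1/2)(25.3)(0.373)² = 1.760 kg·m².
The net torque has magnitude 4.59 N·m, opposing ω.
|α| = τ/I = 4.590/1.760 = 2.608 rad/s² (deceleration).
0 = ω₀ − |α|t ⇒ t = ω₀/|α| = 146/2.608 = 55.98 s.

t ≈ 56.0 s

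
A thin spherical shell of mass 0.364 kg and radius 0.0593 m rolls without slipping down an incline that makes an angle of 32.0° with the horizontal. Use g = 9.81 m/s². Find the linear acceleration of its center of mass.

Translation along the incline: Mg sinθ − f = Ma.
Rotation about the center: fR = Iα with I = (2/3)MR². No-slip gives a = αR, so f = (I/R²)a = (2/3)M a.
Substituting: Mg sinθ = (1 + 0.6667)Ma, so a = g sinθ/(1 + 0.6667) = (9.81) sin 32.0° / 1.667 = 3.119 m/s².

a ≈ 3.12 m/s²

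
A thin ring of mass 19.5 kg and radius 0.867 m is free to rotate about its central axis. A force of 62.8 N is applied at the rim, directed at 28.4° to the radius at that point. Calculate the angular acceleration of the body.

α ≈ 1.77 rad/s²

I = MR² = (19.5)(0.867)² = 14.66 kg·m².
Only the tangential component produces torque: τ = F R sinθ = (62.8)(0.867) sin 28.4° = 25.90 N·m.
Newton's second law for rotation, τ = Iα, gives α = τ/I = 25.90/14.66 = 1.767 rad/s².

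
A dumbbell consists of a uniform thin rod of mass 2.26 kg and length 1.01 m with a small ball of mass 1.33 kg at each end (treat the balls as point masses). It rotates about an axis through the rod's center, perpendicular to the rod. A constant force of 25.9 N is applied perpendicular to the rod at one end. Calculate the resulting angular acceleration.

α ≈ 15.0 rad/s²

I_rod = (1/12)ML² = (1/12)(2.26)(1.01)² = 0.1921 kg·m².
I_balls = 2·m·(L/2)² = 2(1.33)(0.5050)² = 0.6784 kg·m².
Total I = 0.8705 kg·m².
τ = F·(L/2) = (25.9)(0.505) = 13.08 N·m.
α = τ/I = 13.08/0.8705 = 15.03 rad/s².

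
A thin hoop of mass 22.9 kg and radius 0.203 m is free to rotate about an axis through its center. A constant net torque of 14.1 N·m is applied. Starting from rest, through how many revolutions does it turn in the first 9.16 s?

I = MR² = (22.9)(0.203)² = 0.9437 kg·m².
α = τ/I = 14.1/0.9437 = 14.94 rad/s².
θ = ½αt² = ½(14.94)(9.16)² = 626.8 rad.
Revolutions = θ/(2π) = 99.76.

≈ 99.8 revolutions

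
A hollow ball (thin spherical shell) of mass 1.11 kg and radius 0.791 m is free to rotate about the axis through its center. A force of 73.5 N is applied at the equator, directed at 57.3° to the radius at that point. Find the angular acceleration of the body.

I = (2/3)MR² = (2/3)(1.11)(0.791)² = 0.4630 kg·m².
Only the tangential component produces torque: τ = F R sinθ = (73.5)(0.791) sin 57.3° = 48.92 N·m.
Newton's second law for rotation, τ = Iα, gives α = τ/I = 48.92/0.4630 = 105.7 rad/s².

α ≈ 106 rad/s²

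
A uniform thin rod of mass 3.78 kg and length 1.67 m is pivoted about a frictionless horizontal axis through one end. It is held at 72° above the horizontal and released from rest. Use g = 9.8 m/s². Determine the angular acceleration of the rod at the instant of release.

α ≈ 2.72 rad/s²

About the pivot, I = (1/3)ML² = (1/3)(3.78)(1.67)² = 3.514 kg·m².
The weight acts at the center, a distance L/2 = 0.8350 m from the pivot; τ = Mg(L/2) cos 72° = 9.558 N·m.
α = τ/I = 9.558/3.514 = 2.720 rad/s².
(Equivalently α = (3g/(2L)) cos 72° = 2.720 rad/s².)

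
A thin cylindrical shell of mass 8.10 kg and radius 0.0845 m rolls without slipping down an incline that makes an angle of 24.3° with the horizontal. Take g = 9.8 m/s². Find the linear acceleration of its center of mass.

Translation along the incline: Mg sinθ − f = Ma.
Rotation about the center: fR = Iα with I = MR². No-slip gives a = αR, so f = (I/R²)a = M a.
Substituting: Mg sinθ = (1 + 1.000)Ma, so a = g sinθ/(1 + 1.000) = (9.8) sin 24.3° / 2.000 = 2.016 m/s².

a ≈ 2.02 m/s²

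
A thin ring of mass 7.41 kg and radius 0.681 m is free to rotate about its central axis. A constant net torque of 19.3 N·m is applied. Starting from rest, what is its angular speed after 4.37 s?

ω ≈ 24.5 rad/s

I = MR² = (7.41)(0.681)² = 3.436 kg·m².
α = τ/I = 19.3/3.436 = 5.616 rad/s².
ω = ω₀ + αt = 0 + (5.616)(4.37) = 24.54 rad/s.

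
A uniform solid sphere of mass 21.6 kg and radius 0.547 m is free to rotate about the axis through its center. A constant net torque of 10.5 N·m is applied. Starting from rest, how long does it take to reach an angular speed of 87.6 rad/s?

I = (2/5)MR² = (2/5)(21.6)(0.547)² = 2.585 kg·m².
α = τ/I = 10.5/2.585 = 4.062 rad/s².
ω = αt ⇒ t = ω/α = 87.6/4.062 = 21.57 s.

t ≈ 21.6 s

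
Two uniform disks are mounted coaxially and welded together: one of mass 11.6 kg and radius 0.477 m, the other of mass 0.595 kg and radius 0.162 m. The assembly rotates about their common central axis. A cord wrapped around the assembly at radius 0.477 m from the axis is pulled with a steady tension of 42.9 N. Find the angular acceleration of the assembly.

I = ½M₁R₁² + ½M₂R₂² = ½(11.6)(0.477)² + ½(0.595)(0.162)² = 1.327 kg·m².
τ = F r = (42.9)(0.477) = 20.46 N·m.
α = τ/I = 20.46/1.327 = 15.42 rad/s².

α ≈ 15.4 rad/s²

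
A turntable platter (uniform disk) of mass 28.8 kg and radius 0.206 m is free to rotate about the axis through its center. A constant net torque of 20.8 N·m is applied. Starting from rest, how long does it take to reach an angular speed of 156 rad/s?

I = ½MR² = (1/2)(28.8)(0.206)² = 0.6111 kg·m².
α = τ/I = 20.8/0.6111 = 34.04 rad/s².
ω = αt ⇒ t = ω/α = 156/34.04 = 4.583 s.

t ≈ 4.58 s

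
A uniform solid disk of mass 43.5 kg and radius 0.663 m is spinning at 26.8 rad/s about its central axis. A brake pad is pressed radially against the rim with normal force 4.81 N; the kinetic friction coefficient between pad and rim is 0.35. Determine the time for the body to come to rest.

t ≈ 230 s

I = ½MR² = (1/2)(43.5)(0.663)² = 9.561 kg·m².
Friction force f = μN = (0.35)(4.81) = 1.683 N at the rim; torque magnitude τ = fR = 1.116 N·m, opposing ω.
|α| = τ/I = 1.116/9.561 = 0.1167 rad/s² (deceleration).
0 = ω₀ − |α|t ⇒ t = ω₀/|α| = 26.8/0.1167 = 229.6 s.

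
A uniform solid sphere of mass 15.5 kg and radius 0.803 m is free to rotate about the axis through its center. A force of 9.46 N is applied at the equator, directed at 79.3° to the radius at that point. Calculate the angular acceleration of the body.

α ≈ 1.87 rad/s²

I = (2/5)MR² = (2/5)(15.5)(0.803)² = 3.998 kg·m².
Only the tangential component produces torque: τ = F R sinθ = (9.46)(0.803) sin 79.3° = 7.464 N·m.
From τ = Iα: α = 7.464/3.998 = 1.867 rad/s².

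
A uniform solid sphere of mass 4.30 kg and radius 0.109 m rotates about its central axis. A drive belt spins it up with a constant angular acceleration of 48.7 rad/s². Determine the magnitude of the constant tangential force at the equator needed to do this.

F ≈ 9.13 N

I = (2/5)MR² = (2/5)(4.30)(0.109)² = 0.02044 kg·m².
The required torque is τ = Iα = (0.02044)(48.70) = 0.9952 N·m.
A tangential force at the equator gives τ = FR, so F = τ/R = 0.9952/0.109 = 9.130 N.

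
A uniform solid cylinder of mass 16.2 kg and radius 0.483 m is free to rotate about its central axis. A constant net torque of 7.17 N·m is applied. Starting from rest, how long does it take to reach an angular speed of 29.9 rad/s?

I = ½MR² = (1/2)(16.2)(0.483)² = 1.890 kg·m².
α = τ/I = 7.17/1.890 = 3.794 rad/s².
ω = αt ⇒ t = ω/α = 29.9/3.794 = 7.880 s.

t ≈ 7.88 s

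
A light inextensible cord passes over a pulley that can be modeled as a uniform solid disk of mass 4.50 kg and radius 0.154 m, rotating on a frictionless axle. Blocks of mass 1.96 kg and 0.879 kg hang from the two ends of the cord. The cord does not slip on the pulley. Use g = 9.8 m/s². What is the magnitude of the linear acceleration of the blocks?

I = ½MR² = (1/2)(4.50)(0.154)² = 0.05336 kg·m².
Heavier block: m₁g − T₁ = m₁a. Lighter block: T₂ − m₂g = m₂a.
Pulley: (T₁ − T₂)R = Iα = I(a/R), so T₁ − T₂ = (I/R²)a = (1/2)M_p a = 2.250·a.
Adding the three: (m₁ − m₂)g = (m₁ + m₂ + 2.250)a, so a = (1.96 − 0.879)(9.8)/(1.96 + 0.879 + 2.250) = 2.082 m/s².

a ≈ 2.08 m/s²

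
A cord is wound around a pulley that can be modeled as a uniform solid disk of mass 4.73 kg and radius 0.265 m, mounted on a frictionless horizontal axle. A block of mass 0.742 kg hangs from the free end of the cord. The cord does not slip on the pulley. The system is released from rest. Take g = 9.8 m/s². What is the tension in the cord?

T ≈ 5.54 N

I = ½MR² = (1/2)(4.73)(0.265)² = 0.1661 kg·m².
Block: mg − T = ma. Pulley: TR = Iα. No-slip: a = αR, so T = (I/R²)a = 2.365·a.
Then mg = (m + 2.365)a, so a = (0.742)(9.8)/(0.742 + 2.365) = 2.340 m/s².
T = 2.365·a = 5.535 N.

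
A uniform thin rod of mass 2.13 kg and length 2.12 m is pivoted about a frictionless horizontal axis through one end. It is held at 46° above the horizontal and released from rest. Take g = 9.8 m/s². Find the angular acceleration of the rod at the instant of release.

About the pivot, I = (1/3)ML² = (1/3)(2.13)(2.12)² = 3.191 kg·m².
The weight acts at the center, a distance L/2 = 1.060 m from the pivot; τ = Mg(L/2) cos 46° = 15.37 N·m.
α = τ/I = 15.37/3.191 = 4.817 rad/s².

α ≈ 4.82 rad/s²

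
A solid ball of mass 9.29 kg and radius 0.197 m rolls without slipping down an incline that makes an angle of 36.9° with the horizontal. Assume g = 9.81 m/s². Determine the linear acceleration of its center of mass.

a ≈ 4.21 m/s²

Translation along the incline: Mg sinθ − f = Ma.
Rotation about the center: fR = Iα with I = (2/5)MR². No-slip gives a = αR, so f = (I/R²)a = (2/5)M a.
Substituting: Mg sinθ = (1 + 0.4000)Ma, so a = g sinθ/(1 + 0.4000) = (9.81) sin 36.9° / 1.400 = 4.207 m/s².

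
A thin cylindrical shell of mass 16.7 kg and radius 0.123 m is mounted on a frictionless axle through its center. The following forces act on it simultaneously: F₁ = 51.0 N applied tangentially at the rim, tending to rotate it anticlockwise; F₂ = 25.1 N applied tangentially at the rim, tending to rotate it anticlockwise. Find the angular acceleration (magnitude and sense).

I = MR² = (16.7)(0.123)² = 0.2527 kg·m².
Taking anticlockwise as positive: τ₁ = +(51.0)(0.123) = +6.273 N·m; τ₂ = +(25.1)(0.123) = +3.087 N·m.
Net torque τ = 9.360 N·m.
α = τ/I = 9.360/0.2527 = 37.05 rad/s².

α ≈ 37.0 rad/s², anticlockwise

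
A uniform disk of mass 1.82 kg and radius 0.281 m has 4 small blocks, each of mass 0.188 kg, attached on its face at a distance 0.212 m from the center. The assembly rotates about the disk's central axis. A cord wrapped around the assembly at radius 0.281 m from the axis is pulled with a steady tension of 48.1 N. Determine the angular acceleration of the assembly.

I_disk = ½MR² = ½(1.82)(0.281)² = 0.07185 kg·m².
I_blocks = 4·m·r² = 4(0.188)(0.212)² = 0.03380 kg·m².
Total I = 0.1057 kg·m².
τ = F r = (48.1)(0.281) = 13.52 N·m.
α = τ/I = 13.52/0.1057 = 127.9 rad/s².

α ≈ 128 rad/s²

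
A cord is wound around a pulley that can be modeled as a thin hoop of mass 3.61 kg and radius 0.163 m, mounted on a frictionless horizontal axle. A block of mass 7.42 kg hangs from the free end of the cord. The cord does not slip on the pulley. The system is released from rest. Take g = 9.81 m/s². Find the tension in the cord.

T ≈ 23.8 N

I = MR² = (3.61)(0.163)² = 0.09591 kg·m².
Block: mg − T = ma. Pulley: TR = Iα. No-slip: a = αR, so T = (I/R²)a = 3.610·a.
Then mg = (m + 3.610)a, so a = (7.42)(9.81)/(7.42 + 3.610) = 6.599 m/s².
T = 3.610·a = 23.82 N.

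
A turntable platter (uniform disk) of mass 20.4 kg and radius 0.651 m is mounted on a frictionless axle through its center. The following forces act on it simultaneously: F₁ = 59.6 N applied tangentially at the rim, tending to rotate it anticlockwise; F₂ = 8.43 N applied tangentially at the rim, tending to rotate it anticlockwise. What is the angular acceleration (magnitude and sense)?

α ≈ 10.2 rad/s², anticlockwise

I = ½MR² = (1/2)(20.4)(0.651)² = 4.323 kg·m².
Taking anticlockwise as positive: τ₁ = +(59.6)(0.651) = +38.80 N·m; τ₂ = +(8.43)(0.651) = +5.488 N·m.
Net torque τ = 44.29 N·m.
α = τ/I = 44.29/4.323 = 10.25 rad/s².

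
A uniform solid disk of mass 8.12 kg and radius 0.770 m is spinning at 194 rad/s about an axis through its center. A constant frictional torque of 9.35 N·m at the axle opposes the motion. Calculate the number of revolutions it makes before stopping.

≈ 771 revolutions

I = ½MR² = (1/2)(8.12)(0.770)² = 2.407 kg·m².
The net torque has magnitude 9.35 N·m, opposing ω.
|α| = τ/I = 9.350/2.407 = 3.884 rad/s² (deceleration).
ω² = ω₀² − 2|α|θ with ω = 0 ⇒ θ = ω₀²/(2|α|) = 4845 rad = 771.1 rev.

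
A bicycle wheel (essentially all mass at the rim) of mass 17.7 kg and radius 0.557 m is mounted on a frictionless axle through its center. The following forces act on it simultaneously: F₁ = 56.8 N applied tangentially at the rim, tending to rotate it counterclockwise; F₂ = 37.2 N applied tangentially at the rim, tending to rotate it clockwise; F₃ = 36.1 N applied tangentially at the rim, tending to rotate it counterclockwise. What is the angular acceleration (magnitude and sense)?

α ≈ 5.65 rad/s², counterclockwise

I = MR² = (17.7)(0.557)² = 5.491 kg·m².
Taking counterclockwise as positive: τ₁ = +(56.8)(0.557) = +31.64 N·m; τ₂ = −(37.2)(0.557) = −20.72 N·m; τ₃ = +(36.1)(0.557) = +20.11 N·m.
Net torque τ = 31.02 N·m.
α = τ/I = 31.02/5.491 = 5.650 rad/s².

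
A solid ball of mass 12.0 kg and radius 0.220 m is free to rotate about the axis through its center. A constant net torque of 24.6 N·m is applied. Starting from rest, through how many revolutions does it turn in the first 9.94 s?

I = (2/5)MR² = (2/5)(12.0)(0.220)² = 0.2323 kg·m².
α = τ/I = 24.6/0.2323 = 105.9 rad/s².
θ = ½αt² = ½(105.9)(9.94)² = 5231 rad.
Revolutions = θ/(2π) = 832.6.

≈ 833 revolutions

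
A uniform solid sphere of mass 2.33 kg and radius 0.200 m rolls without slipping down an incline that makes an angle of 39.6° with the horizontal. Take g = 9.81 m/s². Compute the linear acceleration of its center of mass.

Translation along the incline: Mg sinθ − f = Ma.
Rotation about the center: fR = Iα with I = (2/5)MR². No-slip gives a = αR, so f = (I/R²)a = (2/5)M a.
Substituting: Mg sinθ = (1 + 0.4000)Ma, so a = g sinθ/(1 + 0.4000) = (9.81) sin 39.6° / 1.400 = 4.467 m/s².

a ≈ 4.47 m/s²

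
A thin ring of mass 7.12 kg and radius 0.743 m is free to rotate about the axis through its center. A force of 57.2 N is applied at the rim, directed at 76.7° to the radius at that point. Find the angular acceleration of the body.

α ≈ 10.5 rad/s²

I = MR² = (7.12)(0.743)² = 3.931 kg·m².
Only the tangential component produces torque: τ = F R sinθ = (57.2)(0.743) sin 76.7° = 41.36 N·m.
Newton's second law for rotation, τ = Iα, gives α = τ/I = 41.36/3.931 = 10.52 rad/s².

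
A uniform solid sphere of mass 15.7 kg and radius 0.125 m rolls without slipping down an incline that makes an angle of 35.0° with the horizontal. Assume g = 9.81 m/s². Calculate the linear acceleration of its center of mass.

a ≈ 4.02 m/s²

Translation along the incline: Mg sinθ − f = Ma.
Rotation about the center: fR = Iα with I = (2/5)MR². No-slip gives a = αR, so f = (I/R²)a = (2/5)M a.
Substituting: Mg sinθ = (1 + 0.4000)Ma, so a = g sinθ/(1 + 0.4000) = (9.81) sin 35.0° / 1.400 = 4.019 m/s².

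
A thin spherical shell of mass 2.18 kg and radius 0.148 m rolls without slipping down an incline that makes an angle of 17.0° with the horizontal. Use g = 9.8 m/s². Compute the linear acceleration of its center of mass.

Translation along the incline: Mg sinθ − f = Ma.
Rotation about the center: fR = Iα with I = (2/3)MR². No-slip gives a = αR, so f = (I/R²)a = (2/3)M a.
Substituting: Mg sinθ = (1 + 0.6667)Ma, so a = g sinθ/(1 + 0.6667) = (9.8) sin 17.0° / 1.667 = 1.719 m/s².

a ≈ 1.72 m/s²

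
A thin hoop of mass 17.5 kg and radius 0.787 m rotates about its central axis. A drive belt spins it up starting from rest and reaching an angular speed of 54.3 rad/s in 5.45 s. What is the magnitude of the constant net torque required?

I = MR² = (17.5)(0.787)² = 10.84 kg·m².
α = Δω/Δt = (54.3 − 0)/5.45 = 9.963 rad/s².
τ = Iα = (10.84)(9.963) = 108.0 N·m.

τ ≈ 108 N·m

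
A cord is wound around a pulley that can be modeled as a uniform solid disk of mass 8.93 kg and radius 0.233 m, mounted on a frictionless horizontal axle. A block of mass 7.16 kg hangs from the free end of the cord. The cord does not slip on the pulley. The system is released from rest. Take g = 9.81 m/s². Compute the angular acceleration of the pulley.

I = ½MR² = (1/2)(8.93)(0.233)² = 0.2424 kg·m².
Block: mg − T = ma. Pulley: TR = Iα. No-slip: a = αR, so T = (I/R²)a = 4.465·a.
Then mg = (m + 4.465)a, so a = (7.16)(9.81)/(7.16 + 4.465) = 6.042 m/s².
α = a/R = 6.042/0.233 = 25.93 rad/s².

α ≈ 25.9 rad/s²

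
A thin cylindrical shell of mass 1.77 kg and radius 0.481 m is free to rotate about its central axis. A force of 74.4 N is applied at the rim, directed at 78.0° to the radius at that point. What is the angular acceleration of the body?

I = MR² = (1.77)(0.481)² = 0.4095 kg·m².
Only the tangential component produces torque: τ = F R sinθ = (74.4)(0.481) sin 78.0° = 35.00 N·m.
From τ = Iα: α = 35.00/0.4095 = 85.48 rad/s².

α ≈ 85.5 rad/s²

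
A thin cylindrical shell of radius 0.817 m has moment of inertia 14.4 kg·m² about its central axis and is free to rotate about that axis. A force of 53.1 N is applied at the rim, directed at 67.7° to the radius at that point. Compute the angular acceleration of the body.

Only the tangential component produces torque: τ = F R sinθ = (53.1)(0.817) sin 67.7° = 40.14 N·m.
Newton's second law for rotation, τ = Iα, gives α = τ/I = 40.14/14.40 = 2.787 rad/s².

α ≈ 2.79 rad/s²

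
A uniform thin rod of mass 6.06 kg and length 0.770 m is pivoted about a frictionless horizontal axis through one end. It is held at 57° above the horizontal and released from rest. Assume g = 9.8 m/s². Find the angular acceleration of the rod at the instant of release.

About the pivot, I = (1/3)ML² = (1/3)(6.06)(0.770)² = 1.198 kg·m².
The weight acts at the center, a distance L/2 = 0.3850 m from the pivot; τ = Mg(L/2) cos 57° = 12.45 N·m.
α = τ/I = 12.45/1.198 = 10.40 rad/s².
(Equivalently α = (3g/(2L)) cos 57° = 10.40 rad/s².)

α ≈ 10.4 rad/s²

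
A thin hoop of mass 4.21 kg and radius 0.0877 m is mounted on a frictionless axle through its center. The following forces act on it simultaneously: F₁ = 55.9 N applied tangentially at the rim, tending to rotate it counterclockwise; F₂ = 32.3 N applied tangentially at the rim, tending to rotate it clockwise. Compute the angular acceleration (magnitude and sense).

I = MR² = (4.21)(0.0877)² = 0.03238 kg·m².
Taking counterclockwise as positive: τ₁ = +(55.9)(0.0877) = +4.902 N·m; τ₂ = −(32.3)(0.0877) = −2.833 N·m.
Net torque τ = 2.070 N·m.
α = τ/I = 2.070/0.03238 = 63.92 rad/s².

α ≈ 63.9 rad/s², counterclockwise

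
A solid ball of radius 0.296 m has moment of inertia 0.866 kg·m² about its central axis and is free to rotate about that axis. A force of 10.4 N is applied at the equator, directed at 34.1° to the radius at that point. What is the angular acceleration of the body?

Only the tangential component produces torque: τ = F R sinθ = (10.4)(0.296) sin 34.1° = 1.726 N·m.
Newton's second law for rotation, τ = Iα, gives α = τ/I = 1.726/0.8660 = 1.993 rad/s².

α ≈ 1.99 rad/s²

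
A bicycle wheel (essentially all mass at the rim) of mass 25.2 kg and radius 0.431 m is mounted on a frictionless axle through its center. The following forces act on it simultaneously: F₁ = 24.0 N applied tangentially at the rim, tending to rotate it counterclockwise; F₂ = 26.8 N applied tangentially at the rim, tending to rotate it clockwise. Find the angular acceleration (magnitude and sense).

α ≈ 0.258 rad/s², clockwise

I = MR² = (25.2)(0.431)² = 4.681 kg·m².
Taking counterclockwise as positive: τ₁ = +(24.0)(0.431) = +10.34 N·m; τ₂ = −(26.8)(0.431) = −11.55 N·m.
Net torque τ = -1.207 N·m.
α = τ/I = -1.207/4.681 = -0.2578 rad/s².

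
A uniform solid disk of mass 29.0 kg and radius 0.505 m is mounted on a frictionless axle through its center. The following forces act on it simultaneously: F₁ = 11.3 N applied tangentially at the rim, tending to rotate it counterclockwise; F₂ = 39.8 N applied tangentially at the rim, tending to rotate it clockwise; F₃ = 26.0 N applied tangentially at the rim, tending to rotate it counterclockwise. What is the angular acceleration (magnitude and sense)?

I = ½MR² = (1/2)(29.0)(0.505)² = 3.698 kg·m².
Taking counterclockwise as positive: τ₁ = +(11.3)(0.505) = +5.707 N·m; τ₂ = −(39.8)(0.505) = −20.10 N·m; τ₃ = +(26.0)(0.505) = +13.13 N·m.
Net torque τ = -1.262 N·m.
α = τ/I = -1.262/3.698 = -0.3414 rad/s².

α ≈ 0.341 rad/s², clockwise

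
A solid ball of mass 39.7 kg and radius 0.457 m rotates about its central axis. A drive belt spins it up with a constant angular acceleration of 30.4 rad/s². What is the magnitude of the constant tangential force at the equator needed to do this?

I = (2/5)MR² = (2/5)(39.7)(0.457)² = 3.317 kg·m².
The required torque is τ = Iα = (3.317)(30.40) = 100.8 N·m.
A tangential force at the equator gives τ = FR, so F = τ/R = 100.8/0.457 = 220.6 N.

F ≈ 221 N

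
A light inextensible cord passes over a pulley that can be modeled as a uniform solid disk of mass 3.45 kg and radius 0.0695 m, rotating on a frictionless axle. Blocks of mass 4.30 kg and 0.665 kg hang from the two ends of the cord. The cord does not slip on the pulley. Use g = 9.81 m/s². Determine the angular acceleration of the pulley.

α ≈ 76.7 rad/s²

I = ½MR² = (1/2)(3.45)(0.0695)² = 0.008332 kg·m².
Heavier block: m₁g − T₁ = m₁a. Lighter block: T₂ − m₂g = m₂a.
Pulley: (T₁ − T₂)R = Iα = I(a/R), so T₁ − T₂ = (I/R²)a = (1/2)M_p a = 1.725·a.
Adding the three: (m₁ − m₂)g = (m₁ + m₂ + 1.725)a, so a = (4.30 − 0.665)(9.81)/(4.30 + 0.665 + 1.725) = 5.330 m/s².
α = a/R = 5.330/0.0695 = 76.69 rad/s².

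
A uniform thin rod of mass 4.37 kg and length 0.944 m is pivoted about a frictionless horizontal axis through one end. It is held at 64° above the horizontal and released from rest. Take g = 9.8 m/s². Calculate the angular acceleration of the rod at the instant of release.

About the pivot, I = (1/3)ML² = (1/3)(4.37)(0.944)² = 1.298 kg·m².
The weight acts at the center, a distance L/2 = 0.4720 m from the pivot; τ = Mg(L/2) cos 64° = 8.861 N·m.
α = τ/I = 8.861/1.298 = 6.826 rad/s².
(Equivalently α = (3g/(2L)) cos 64° = 6.826 rad/s².)

α ≈ 6.83 rad/s²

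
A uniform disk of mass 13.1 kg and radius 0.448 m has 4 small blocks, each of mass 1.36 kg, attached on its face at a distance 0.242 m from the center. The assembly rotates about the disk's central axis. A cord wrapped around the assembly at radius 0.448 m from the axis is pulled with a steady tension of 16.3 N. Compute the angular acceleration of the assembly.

α ≈ 4.47 rad/s²

I_disk = ½MR² = ½(13.1)(0.448)² = 1.315 kg·m².
I_blocks = 4·m·r² = 4(1.36)(0.242)² = 0.3186 kg·m².
Total I = 1.633 kg·m².
τ = F r = (16.3)(0.448) = 7.302 N·m.
α = τ/I = 7.302/1.633 = 4.471 rad/s².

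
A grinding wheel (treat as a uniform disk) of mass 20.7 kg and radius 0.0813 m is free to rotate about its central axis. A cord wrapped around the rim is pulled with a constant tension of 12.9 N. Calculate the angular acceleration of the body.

α ≈ 15.3 rad/s²

I = ½MR² = (1/2)(20.7)(0.0813)² = 0.06841 kg·m².
τ = F R = (12.9)(0.0813) = 1.049 N·m.
Newton's second law for rotation, τ = Iα, gives α = τ/I = 1.049/0.06841 = 15.33 rad/s².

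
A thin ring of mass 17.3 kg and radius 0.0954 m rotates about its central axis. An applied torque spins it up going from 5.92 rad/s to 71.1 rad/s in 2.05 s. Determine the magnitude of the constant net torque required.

τ ≈ 5.01 N·m

I = MR² = (17.3)(0.0954)² = 0.1575 kg·m².
α = Δω/Δt = (71.1 − 5.92)/2.05 = 31.80 rad/s².
τ = Iα = (0.1575)(31.80) = 5.006 N·m.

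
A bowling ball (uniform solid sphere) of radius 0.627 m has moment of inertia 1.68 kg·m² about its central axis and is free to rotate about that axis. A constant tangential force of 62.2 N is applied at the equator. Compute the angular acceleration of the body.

τ = F R = (62.2)(0.627) = 39.00 N·m.
Newton's second law for rotation, τ = Iα, gives α = τ/I = 39.00/1.680 = 23.21 rad/s².

α ≈ 23.2 rad/s²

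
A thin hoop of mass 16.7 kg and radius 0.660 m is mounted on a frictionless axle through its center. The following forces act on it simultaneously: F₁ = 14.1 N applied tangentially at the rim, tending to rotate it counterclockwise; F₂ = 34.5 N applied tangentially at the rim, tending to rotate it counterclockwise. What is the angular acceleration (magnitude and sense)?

α ≈ 4.41 rad/s², counterclockwise

I = MR² = (16.7)(0.660)² = 7.275 kg·m².
Taking counterclockwise as positive: τ₁ = +(14.1)(0.660) = +9.306 N·m; τ₂ = +(34.5)(0.660) = +22.77 N·m.
Net torque τ = 32.08 N·m.
α = τ/I = 32.08/7.275 = 4.409 rad/s².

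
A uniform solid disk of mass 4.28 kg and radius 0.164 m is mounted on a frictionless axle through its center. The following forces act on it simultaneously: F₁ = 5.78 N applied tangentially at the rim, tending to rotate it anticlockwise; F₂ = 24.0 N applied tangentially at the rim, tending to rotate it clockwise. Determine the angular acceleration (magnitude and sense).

α ≈ 51.9 rad/s², clockwise

I = ½MR² = (1/2)(4.28)(0.164)² = 0.05756 kg·m².
Taking anticlockwise as positive: τ₁ = +(5.78)(0.164) = +0.9479 N·m; τ₂ = −(24.0)(0.164) = −3.936 N·m.
Net torque τ = -2.988 N·m.
α = τ/I = -2.988/0.05756 = -51.91 rad/s².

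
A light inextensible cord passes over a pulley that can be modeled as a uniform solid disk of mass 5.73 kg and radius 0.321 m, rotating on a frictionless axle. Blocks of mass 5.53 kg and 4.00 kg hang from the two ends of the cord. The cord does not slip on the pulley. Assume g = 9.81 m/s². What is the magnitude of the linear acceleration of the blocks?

I = ½MR² = (1/2)(5.73)(0.321)² = 0.2952 kg·m².
Heavier block: m₁g − T₁ = m₁a. Lighter block: T₂ − m₂g = m₂a.
Pulley: (T₁ − T₂)R = Iα = I(a/R), so T₁ − T₂ = (I/R²)a = (1/2)M_p a = 2.865·a.
Adding the three: (m₁ − m₂)g = (m₁ + m₂ + 2.865)a, so a = (5.53 − 4.00)(9.81)/(5.53 + 4.00 + 2.865) = 1.211 m/s².

a ≈ 1.21 m/s²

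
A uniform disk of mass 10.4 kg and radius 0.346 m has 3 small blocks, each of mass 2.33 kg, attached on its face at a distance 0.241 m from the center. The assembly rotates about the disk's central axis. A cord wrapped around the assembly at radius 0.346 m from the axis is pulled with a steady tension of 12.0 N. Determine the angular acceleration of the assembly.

α ≈ 4.04 rad/s²

I_disk = ½MR² = ½(10.4)(0.346)² = 0.6225 kg·m².
I_blocks = 3·m·r² = 3(2.33)(0.241)² = 0.4060 kg·m².
Total I = 1.029 kg·m².
τ = F r = (12.0)(0.346) = 4.152 N·m.
α = τ/I = 4.152/1.029 = 4.037 rad/s².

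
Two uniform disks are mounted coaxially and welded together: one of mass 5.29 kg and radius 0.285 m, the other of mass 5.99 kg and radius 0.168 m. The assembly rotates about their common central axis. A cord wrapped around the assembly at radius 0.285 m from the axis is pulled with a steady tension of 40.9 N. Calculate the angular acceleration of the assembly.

I = ½M₁R₁² + ½M₂R₂² = ½(5.29)(0.285)² + ½(5.99)(0.168)² = 0.2994 kg·m².
τ = F r = (40.9)(0.285) = 11.66 N·m.
α = τ/I = 11.66/0.2994 = 38.94 rad/s².

α ≈ 38.9 rad/s²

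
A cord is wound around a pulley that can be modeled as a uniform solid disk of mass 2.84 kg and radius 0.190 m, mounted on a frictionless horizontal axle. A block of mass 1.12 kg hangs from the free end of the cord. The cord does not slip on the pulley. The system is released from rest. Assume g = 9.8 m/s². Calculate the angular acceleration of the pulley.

I = ½MR² = (1/2)(2.84)(0.190)² = 0.05126 kg·m².
Block: mg − T = ma. Pulley: TR = Iα. No-slip: a = αR, so T = (I/R²)a = 1.420·a.
Then mg = (m + 1.420)a, so a = (1.12)(9.8)/(1.12 + 1.420) = 4.321 m/s².
α = a/R = 4.321/0.190 = 22.74 rad/s².

α ≈ 22.7 rad/s²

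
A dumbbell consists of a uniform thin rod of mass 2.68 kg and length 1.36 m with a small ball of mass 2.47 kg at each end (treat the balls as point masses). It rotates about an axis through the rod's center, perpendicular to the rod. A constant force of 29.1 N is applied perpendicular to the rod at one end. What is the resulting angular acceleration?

I_rod = (1/12)ML² = (1/12)(2.68)(1.36)² = 0.4131 kg·m².
I_balls = 2·m·(L/2)² = 2(2.47)(0.6800)² = 2.284 kg·m².
Total I = 2.697 kg·m².
τ = F·(L/2) = (29.1)(0.680) = 19.79 N·m.
α = τ/I = 19.79/2.697 = 7.336 rad/s².

α ≈ 7.34 rad/s²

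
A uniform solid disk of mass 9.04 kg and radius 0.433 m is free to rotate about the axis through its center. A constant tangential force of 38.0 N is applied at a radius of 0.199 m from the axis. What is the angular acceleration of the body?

I = ½MR² = (1/2)(9.04)(0.433)² = 0.8475 kg·m².
τ = F·r = (38.0)(0.199) = 7.562 N·m.
From τ = Iα: α = 7.562/0.8475 = 8.923 rad/s².

α ≈ 8.92 rad/s²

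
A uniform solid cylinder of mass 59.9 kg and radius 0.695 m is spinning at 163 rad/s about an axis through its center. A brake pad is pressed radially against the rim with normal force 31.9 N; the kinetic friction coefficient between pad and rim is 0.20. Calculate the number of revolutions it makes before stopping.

≈ 6900 revolutions

I = ½MR² = (1/2)(59.9)(0.695)² = 14.47 kg·m².
Friction force f = μN = (0.20)(31.9) = 6.380 N at the rim; torque magnitude τ = fR = 4.434 N·m, opposing ω.
|α| = τ/I = 4.434/14.47 = 0.3065 rad/s² (deceleration).
ω² = ω₀² − 2|α|θ with ω = 0 ⇒ θ = ω₀²/(2|α|) = 43340 rad = 6898 rev.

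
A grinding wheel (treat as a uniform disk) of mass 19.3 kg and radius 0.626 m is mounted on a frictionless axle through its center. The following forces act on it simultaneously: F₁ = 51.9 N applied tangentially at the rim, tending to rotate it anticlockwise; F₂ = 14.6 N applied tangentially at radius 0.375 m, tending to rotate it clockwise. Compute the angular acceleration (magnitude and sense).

α ≈ 7.14 rad/s², anticlockwise

I = ½MR² = (1/2)(19.3)(0.626)² = 3.782 kg·m².
Taking anticlockwise as positive: τ₁ = +(51.9)(0.626) = +32.49 N·m; τ₂ = −(14.6)(0.375) = −5.475 N·m.
Net torque τ = 27.01 N·m.
α = τ/I = 27.01/3.782 = 7.144 rad/s².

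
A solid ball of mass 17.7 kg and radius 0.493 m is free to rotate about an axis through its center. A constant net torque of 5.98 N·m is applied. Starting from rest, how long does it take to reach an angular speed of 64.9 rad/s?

I = (2/5)MR² = (2/5)(17.7)(0.493)² = 1.721 kg·m².
α = τ/I = 5.98/1.721 = 3.475 rad/s².
ω = αt ⇒ t = ω/α = 64.9/3.475 = 18.68 s.

t ≈ 18.7 s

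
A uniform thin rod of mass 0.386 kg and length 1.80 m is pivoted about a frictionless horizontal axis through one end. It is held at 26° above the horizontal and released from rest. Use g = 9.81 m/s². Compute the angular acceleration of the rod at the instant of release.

α ≈ 7.35 rad/s²

About the pivot, I = (1/3)ML² = (1/3)(0.386)(1.80)² = 0.4169 kg·m².
The weight acts at the center, a distance L/2 = 0.9000 m from the pivot; τ = Mg(L/2) cos 26° = 3.063 N·m.
α = τ/I = 3.063/0.4169 = 7.348 rad/s².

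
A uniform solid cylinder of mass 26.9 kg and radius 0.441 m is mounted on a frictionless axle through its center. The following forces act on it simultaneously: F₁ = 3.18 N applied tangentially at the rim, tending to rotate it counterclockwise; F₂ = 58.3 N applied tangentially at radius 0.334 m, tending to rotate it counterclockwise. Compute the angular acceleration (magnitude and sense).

α ≈ 7.98 rad/s², counterclockwise

I = ½MR² = (1/2)(26.9)(0.441)² = 2.616 kg·m².
Taking counterclockwise as positive: τ₁ = +(3.18)(0.441) = +1.402 N·m; τ₂ = +(58.3)(0.334) = +19.47 N·m.
Net torque τ = 20.87 N·m.
α = τ/I = 20.87/2.616 = 7.980 rad/s².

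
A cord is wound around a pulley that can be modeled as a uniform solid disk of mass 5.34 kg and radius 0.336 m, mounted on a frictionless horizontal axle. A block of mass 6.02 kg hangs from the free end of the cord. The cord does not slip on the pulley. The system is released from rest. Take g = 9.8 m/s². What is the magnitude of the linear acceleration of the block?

I = ½MR² = (1/2)(5.34)(0.336)² = 0.3014 kg·m².
Block: mg − T = ma. Pulley: TR = Iα. No-slip: a = αR, so T = (I/R²)a = 2.670·a.
Then mg = (m + 2.670)a, so a = (6.02)(9.8)/(6.02 + 2.670) = 6.789 m/s².

a ≈ 6.79 m/s²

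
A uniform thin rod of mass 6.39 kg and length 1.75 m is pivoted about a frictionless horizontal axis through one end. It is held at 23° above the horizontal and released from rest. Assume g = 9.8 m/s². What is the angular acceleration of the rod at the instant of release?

About the pivot, I = (1/3)ML² = (1/3)(6.39)(1.75)² = 6.523 kg·m².
The weight acts at the center, a distance L/2 = 0.8750 m from the pivot; τ = Mg(L/2) cos 23° = 50.44 N·m.
α = τ/I = 50.44/6.523 = 7.732 rad/s².
(Equivalently α = (3g/(2L)) cos 23° = 7.732 rad/s².)

α ≈ 7.73 rad/s²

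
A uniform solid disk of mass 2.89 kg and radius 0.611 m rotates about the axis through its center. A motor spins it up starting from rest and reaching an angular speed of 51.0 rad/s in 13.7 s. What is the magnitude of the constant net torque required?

τ ≈ 2.01 N·m

I = ½MR² = (1/2)(2.89)(0.611)² = 0.5394 kg·m².
α = Δω/Δt = (51.0 − 0)/13.7 = 3.723 rad/s².
τ = Iα = (0.5394)(3.723) = 2.008 N·m.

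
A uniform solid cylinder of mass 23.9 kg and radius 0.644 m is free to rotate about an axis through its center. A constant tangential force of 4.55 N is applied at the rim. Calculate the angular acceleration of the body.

α ≈ 0.591 rad/s²

I = ½MR² = (1/2)(23.9)(0.644)² = 4.956 kg·m².
τ = F R = (4.55)(0.644) = 2.930 N·m.
From τ = Iα: α = 2.930/4.956 = 0.5912 rad/s².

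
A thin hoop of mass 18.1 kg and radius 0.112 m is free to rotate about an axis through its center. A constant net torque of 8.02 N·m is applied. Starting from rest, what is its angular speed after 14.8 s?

I = MR² = (18.1)(0.112)² = 0.2270 kg·m².
α = τ/I = 8.02/0.2270 = 35.32 rad/s².
ω = ω₀ + αt = 0 + (35.32)(14.8) = 522.8 rad/s.

ω ≈ 523 rad/s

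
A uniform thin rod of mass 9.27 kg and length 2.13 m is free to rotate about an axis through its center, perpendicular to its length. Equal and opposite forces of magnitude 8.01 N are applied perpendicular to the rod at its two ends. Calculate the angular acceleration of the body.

I = (1/12)ML² = (1/12)(9.27)(2.13)² = 3.505 kg·m².
The couple gives τ = F·(L/2) + F·(L/2) = F L = (8.01)(2.13) = 17.06 N·m.
Newton's second law for rotation, τ = Iα, gives α = τ/I = 17.06/3.505 = 4.868 rad/s².

α ≈ 4.87 rad/s²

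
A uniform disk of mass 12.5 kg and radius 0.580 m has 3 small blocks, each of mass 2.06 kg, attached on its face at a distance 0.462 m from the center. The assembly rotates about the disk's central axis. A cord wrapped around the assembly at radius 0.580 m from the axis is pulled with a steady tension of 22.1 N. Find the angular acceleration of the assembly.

α ≈ 3.75 rad/s²

I_disk = ½MR² = ½(12.5)(0.580)² = 2.102 kg·m².
I_blocks = 3·m·r² = 3(2.06)(0.462)² = 1.319 kg·m².
Total I = 3.422 kg·m².
τ = F r = (22.1)(0.580) = 12.82 N·m.
α = τ/I = 12.82/3.422 = 3.746 rad/s².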